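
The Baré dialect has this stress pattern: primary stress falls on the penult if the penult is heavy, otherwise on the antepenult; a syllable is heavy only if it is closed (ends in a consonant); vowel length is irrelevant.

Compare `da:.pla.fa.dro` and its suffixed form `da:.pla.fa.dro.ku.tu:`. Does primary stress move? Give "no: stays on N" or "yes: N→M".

yes: 2→4

Base `da:.pla.fa.dro` (4 syllables):
  Weights: 2 pla L, 3 fa L, 4 dro L.
  The penult (syllable 3, fa) is light, so stress falls on the antepenult (syllable 2, pla).
  → primary stress on syllable 2.
Suffixed `da:.pla.fa.dro.ku.tu:` (6 syllables):
  Weights: 4 dro L, 5 ku L, 6 tu: L.
  The penult (syllable 5, ku) is light, so stress falls on the antepenult (syllable 4, dro).
  → primary stress on syllable 4.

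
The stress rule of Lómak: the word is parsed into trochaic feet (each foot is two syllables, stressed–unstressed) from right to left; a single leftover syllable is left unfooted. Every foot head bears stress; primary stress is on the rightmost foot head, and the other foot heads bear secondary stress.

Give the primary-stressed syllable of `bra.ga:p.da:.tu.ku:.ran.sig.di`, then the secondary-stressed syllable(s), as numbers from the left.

primary 7, secondary 1, 3, 5

Parse right to left into trochaic (ˈσσ) feet: (ˈbra.ga:p) (ˈda:.tu) (ˈku:.ran) (ˈsig.di).
Foot heads (stressed positions): 1, 3, 5, 7.
End Rule Rightmost: primary stress on the rightmost head = syllable 7.
Secondary stress on 1, 3, 5: ˌbra.ga:p.ˌda:.tu.ˌku:.ran.ˈsig.di.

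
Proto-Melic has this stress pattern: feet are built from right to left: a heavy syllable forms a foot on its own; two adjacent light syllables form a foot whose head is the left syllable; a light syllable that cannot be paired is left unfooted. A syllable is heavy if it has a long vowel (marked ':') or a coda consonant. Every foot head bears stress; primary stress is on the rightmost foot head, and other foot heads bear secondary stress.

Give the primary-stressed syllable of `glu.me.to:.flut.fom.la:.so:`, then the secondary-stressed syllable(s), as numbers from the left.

primary 7, secondary 1, 3, 4, 5, 6

Weights: 1 glu L, 2 me L, 3 to: H, 4 flut H, 5 fom H, 6 la: H, 7 so: H.
Parse right to left (heavy = foot alone; LL = one foot; stranded L unfooted): (ˈglu.me) (ˈto:) (ˈflut) (ˈfom) (ˈla:) (ˈso:).
Foot heads: 1, 3, 4, 5, 6, 7.
Primary stress on the rightmost head = syllable 7.
Secondary stress on 1, 3, 4, 5, 6: ˌglu.me.ˌto:.ˌflut.ˌfom.ˌla:.ˈso:.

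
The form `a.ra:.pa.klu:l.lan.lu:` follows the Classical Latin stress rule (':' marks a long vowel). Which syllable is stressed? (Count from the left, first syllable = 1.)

Classical Latin: stress the penult if heavy (long vowel or closed), else the antepenult.
Weights: 4 klu:l H, 5 lan H, 6 lu: H.
The penult (syllable 5, lan) is heavy, so it takes stress.
Stress on syllable 5: a.ra:.pa.klu:l.ˈlan.lu:.

5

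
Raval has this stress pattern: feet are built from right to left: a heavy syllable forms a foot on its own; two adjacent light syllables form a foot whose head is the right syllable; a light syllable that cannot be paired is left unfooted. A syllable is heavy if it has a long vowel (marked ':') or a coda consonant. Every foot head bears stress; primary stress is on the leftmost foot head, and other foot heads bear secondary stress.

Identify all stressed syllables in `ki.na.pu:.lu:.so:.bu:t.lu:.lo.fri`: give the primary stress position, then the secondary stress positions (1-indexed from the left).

Weights: 1 ki L, 2 na L, 3 pu: H, 4 lu: H, 5 so: H, 6 bu:t H, 7 lu: H, 8 lo L, 9 fri L.
Parse right to left (heavy = foot alone; LL = one foot; stranded L unfooted): (ki.ˈna) (ˈpu:) (ˈlu:) (ˈso:) (ˈbu:t) (ˈlu:) (lo.ˈfri).
Foot heads: 2, 3, 4, 5, 6, 7, 9.
Primary stress on the leftmost head = syllable 2.
Secondary stress on 3, 4, 5, 6, 7, 9: ki.ˈna.ˌpu:.ˌlu:.ˌso:.ˌbu:t.ˌlu:.lo.ˌfri.

primary 2, secondary 3, 4, 5, 6, 7, 9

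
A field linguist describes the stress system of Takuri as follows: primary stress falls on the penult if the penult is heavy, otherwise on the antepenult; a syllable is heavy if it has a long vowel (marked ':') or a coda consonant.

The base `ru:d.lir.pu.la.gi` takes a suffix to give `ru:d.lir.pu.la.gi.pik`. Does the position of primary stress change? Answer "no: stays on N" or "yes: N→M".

Base `ru:d.lir.pu.la.gi` (5 syllables):
  Weights: 3 pu L, 4 la L, 5 gi L.
  The penult (syllable 4, la) is light, so stress falls on the antepenult (syllable 3, pu).
  → primary stress on syllable 3.
Suffixed `ru:d.lir.pu.la.gi.pik` (6 syllables):
  Weights: 4 la L, 5 gi L, 6 pik H.
  The penult (syllable 5, gi) is light, so stress falls on the antepenult (syllable 4, la).
  → primary stress on syllable 4.

yes: 3→4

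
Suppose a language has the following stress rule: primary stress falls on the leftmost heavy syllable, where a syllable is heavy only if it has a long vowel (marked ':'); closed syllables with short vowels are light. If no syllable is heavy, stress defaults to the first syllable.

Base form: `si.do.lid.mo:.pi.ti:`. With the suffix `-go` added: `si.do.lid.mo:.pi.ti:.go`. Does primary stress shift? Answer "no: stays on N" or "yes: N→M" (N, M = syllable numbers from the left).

no: stays on 4

Base `si.do.lid.mo:.pi.ti:` (6 syllables):
  Weights: 1 si L, 2 do L, 3 lid L, 4 mo: H, 5 pi L, 6 ti: H.
  Heavy syllables in the domain: 4, 6. The leftmost is syllable 4 (mo:).
  → primary stress on syllable 4.
Suffixed `si.do.lid.mo:.pi.ti:.go` (7 syllables):
  Weights: 1 si L, 2 do L, 3 lid L, 4 mo: H, 5 pi L, 6 ti: H, 7 go L.
  Heavy syllables in the domain: 4, 6. The leftmost is syllable 4 (mo:).
  → primary stress on syllable 4.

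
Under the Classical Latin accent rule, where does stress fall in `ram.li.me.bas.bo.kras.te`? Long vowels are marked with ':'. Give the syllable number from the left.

Classical Latin: stress the penult if heavy (long vowel or closed), else the antepenult.
Weights: 5 bo L, 6 kras H, 7 te L.
The penult (syllable 6, kras) is heavy, so it takes stress.
Stress on syllable 6: ram.li.me.bas.bo.ˈkras.te.

6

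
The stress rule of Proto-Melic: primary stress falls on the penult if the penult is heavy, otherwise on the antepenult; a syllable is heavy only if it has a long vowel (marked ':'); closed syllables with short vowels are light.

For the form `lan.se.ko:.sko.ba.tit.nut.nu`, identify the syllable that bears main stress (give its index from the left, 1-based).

6

Weights: 6 tit L, 7 nut L, 8 nu L.
The penult (syllable 7, nut) is light, so stress falls on the antepenult (syllable 6, tit).
Primary stress: syllable 6 → lan.se.ko:.sko.ba.ˈtit.nut.nu.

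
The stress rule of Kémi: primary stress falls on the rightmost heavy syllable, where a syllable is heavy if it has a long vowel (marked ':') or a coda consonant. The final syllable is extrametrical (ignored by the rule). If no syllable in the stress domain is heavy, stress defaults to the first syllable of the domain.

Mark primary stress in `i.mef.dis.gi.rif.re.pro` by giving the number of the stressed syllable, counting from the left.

5

The final syllable (7, pro) is extrametrical; the stress domain is syllables 1–6.
Weights: 1 i L, 2 mef H, 3 dis H, 4 gi L, 5 rif H, 6 re L.
Heavy syllables in the domain: 2, 3, 5. The rightmost is syllable 5 (rif).
Primary stress: syllable 5 → i.mef.dis.gi.ˈrif.re.pro.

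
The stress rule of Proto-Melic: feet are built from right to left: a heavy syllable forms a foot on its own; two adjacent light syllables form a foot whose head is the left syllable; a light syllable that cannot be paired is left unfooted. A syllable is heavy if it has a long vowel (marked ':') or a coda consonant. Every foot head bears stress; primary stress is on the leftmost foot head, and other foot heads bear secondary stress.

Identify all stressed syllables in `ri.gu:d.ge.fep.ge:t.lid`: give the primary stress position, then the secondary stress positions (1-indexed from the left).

primary 2, secondary 4, 5, 6

Weights: 1 ri L, 2 gu:d H, 3 ge L, 4 fep H, 5 ge:t H, 6 lid H.
Parse right to left (heavy = foot alone; LL = one foot; stranded L unfooted): ri (ˈgu:d) ge (ˈfep) (ˈge:t) (ˈlid).
Foot heads: 2, 4, 5, 6.
Primary stress on the leftmost head = syllable 2.
Secondary stress on 4, 5, 6: ri.ˈgu:d.ge.ˌfep.ˌge:t.ˌlid.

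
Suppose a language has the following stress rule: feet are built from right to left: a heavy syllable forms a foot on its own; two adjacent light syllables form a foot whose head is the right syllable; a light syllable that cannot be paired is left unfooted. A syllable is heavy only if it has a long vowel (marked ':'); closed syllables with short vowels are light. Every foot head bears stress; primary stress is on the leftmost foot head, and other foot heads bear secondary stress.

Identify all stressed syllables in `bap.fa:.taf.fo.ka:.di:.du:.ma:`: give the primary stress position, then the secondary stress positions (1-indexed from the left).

primary 2, secondary 4, 5, 6, 7, 8

Weights: 1 bap L, 2 fa: H, 3 taf L, 4 fo L, 5 ka: H, 6 di: H, 7 du: H, 8 ma: H.
Parse right to left (heavy = foot alone; LL = one foot; stranded L unfooted): bap (ˈfa:) (taf.ˈfo) (ˈka:) (ˈdi:) (ˈdu:) (ˈma:).
Foot heads: 2, 4, 5, 6, 7, 8.
Primary stress on the leftmost head = syllable 2.
Secondary stress on 4, 5, 6, 7, 8: bap.ˈfa:.taf.ˌfo.ˌka:.ˌdi:.ˌdu:.ˌma:.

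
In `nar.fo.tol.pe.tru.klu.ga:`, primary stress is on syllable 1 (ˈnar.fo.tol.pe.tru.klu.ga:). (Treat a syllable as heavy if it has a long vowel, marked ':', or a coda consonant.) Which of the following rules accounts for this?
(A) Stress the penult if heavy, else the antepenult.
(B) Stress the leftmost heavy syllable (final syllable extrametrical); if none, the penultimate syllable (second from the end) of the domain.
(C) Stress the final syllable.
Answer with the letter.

Rule A → syllable 5 (observed: 1).
Rule B → syllable 1 ✓.
Rule C → syllable 7 (observed: 1).

B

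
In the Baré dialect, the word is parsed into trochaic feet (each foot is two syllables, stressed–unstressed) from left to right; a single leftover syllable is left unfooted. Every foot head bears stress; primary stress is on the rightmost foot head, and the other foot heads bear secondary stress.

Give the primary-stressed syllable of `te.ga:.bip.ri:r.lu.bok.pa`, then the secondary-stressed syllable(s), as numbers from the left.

Parse left to right into trochaic (ˈσσ) feet: (ˈte.ga:) (ˈbip.ri:r) (ˈlu.bok) pa. Syllable 7 is left unfooted.
Foot heads (stressed positions): 1, 3, 5.
End Rule Rightmost: primary stress on the rightmost head = syllable 5.
Secondary stress on 1, 3: ˌte.ga:.ˌbip.ri:r.ˈlu.bok.pa.

primary 5, secondary 1, 3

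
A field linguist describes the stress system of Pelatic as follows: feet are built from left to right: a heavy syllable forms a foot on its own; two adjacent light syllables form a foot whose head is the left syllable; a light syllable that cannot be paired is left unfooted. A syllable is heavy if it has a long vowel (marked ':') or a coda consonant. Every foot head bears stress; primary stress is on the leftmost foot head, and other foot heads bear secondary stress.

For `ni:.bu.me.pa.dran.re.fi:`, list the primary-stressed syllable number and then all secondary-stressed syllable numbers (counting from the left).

Weights: 1 ni: H, 2 bu L, 3 me L, 4 pa L, 5 dran H, 6 re L, 7 fi: H.
Parse left to right (heavy = foot alone; LL = one foot; stranded L unfooted): (ˈni:) (ˈbu.me) pa (ˈdran) re (ˈfi:).
Foot heads: 1, 2, 5, 7.
Primary stress on the leftmost head = syllable 1.
Secondary stress on 2, 5, 7: ˈni:.ˌbu.me.pa.ˌdran.re.ˌfi:.

primary 1, secondary 2, 5, 7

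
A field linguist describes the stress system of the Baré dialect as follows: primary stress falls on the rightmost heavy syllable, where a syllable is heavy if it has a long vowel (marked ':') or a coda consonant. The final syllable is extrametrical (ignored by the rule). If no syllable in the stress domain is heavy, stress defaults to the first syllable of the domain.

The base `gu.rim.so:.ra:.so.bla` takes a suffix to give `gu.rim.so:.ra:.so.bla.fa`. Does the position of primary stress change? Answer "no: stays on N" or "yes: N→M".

no: stays on 4

Base `gu.rim.so:.ra:.so.bla` (6 syllables):
  The final syllable (6, bla) is extrametrical; the stress domain is syllables 1–5.
  Weights: 1 gu L, 2 rim H, 3 so: H, 4 ra: H, 5 so L.
  Heavy syllables in the domain: 2, 3, 4. The rightmost is syllable 4 (ra:).
  → primary stress on syllable 4.
Suffixed `gu.rim.so:.ra:.so.bla.fa` (7 syllables):
  The final syllable (7, fa) is extrametrical; the stress domain is syllables 1–6.
  Weights: 1 gu L, 2 rim H, 3 so: H, 4 ra: H, 5 so L, 6 bla L.
  Heavy syllables in the domain: 2, 3, 4. The rightmost is syllable 4 (ra:).
  → primary stress on syllable 4.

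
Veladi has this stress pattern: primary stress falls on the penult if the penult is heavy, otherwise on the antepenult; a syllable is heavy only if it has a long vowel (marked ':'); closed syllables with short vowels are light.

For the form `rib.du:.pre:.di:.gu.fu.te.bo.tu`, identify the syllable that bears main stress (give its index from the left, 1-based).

Weights: 7 te L, 8 bo L, 9 tu L.
The penult (syllable 8, bo) is light, so stress falls on the antepenult (syllable 7, te).
Primary stress: syllable 7 → rib.du:.pre:.di:.gu.fu.ˈte.bo.tu.

7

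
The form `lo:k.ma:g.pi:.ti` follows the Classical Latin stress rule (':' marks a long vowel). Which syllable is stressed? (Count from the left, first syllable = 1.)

Classical Latin: stress the penult if heavy (long vowel or closed), else the antepenult.
Weights: 2 ma:g H, 3 pi: H, 4 ti L.
The penult (syllable 3, pi:) is heavy, so it takes stress.
Stress on syllable 3: lo:k.ma:g.ˈpi:.ti.

3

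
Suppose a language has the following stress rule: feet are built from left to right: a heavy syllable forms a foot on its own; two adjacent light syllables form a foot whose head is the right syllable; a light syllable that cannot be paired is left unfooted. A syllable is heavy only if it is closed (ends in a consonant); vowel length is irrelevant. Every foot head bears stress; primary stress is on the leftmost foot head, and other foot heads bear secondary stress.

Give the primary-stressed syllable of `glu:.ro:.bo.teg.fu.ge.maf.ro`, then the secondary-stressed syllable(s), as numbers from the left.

primary 2, secondary 4, 6, 7

Weights: 1 glu: L, 2 ro: L, 3 bo L, 4 teg H, 5 fu L, 6 ge L, 7 maf H, 8 ro L.
Parse left to right (heavy = foot alone; LL = one foot; stranded L unfooted): (glu:.ˈro:) bo (ˈteg) (fu.ˈge) (ˈmaf) ro.
Foot heads: 2, 4, 6, 7.
Primary stress on the leftmost head = syllable 2.
Secondary stress on 4, 6, 7: glu:.ˈro:.bo.ˌteg.fu.ˌge.ˌmaf.ro.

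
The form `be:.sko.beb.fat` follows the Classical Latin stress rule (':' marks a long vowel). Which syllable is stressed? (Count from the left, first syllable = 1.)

Classical Latin: stress the penult if heavy (long vowel or closed), else the antepenult.
Weights: 2 sko L, 3 beb H, 4 fat H.
The penult (syllable 3, beb) is heavy, so it takes stress.
Stress on syllable 3: be:.sko.ˈbeb.fat.

3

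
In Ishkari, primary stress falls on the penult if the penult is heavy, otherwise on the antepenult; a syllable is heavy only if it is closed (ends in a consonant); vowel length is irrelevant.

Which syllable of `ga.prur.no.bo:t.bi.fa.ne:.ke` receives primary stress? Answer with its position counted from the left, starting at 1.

6

Weights: 6 fa L, 7 ne: L, 8 ke L.
The penult (syllable 7, ne:) is light, so stress falls on the antepenult (syllable 6, fa).
Primary stress: syllable 6 → ga.prur.no.bo:t.bi.ˈfa.ne:.ke.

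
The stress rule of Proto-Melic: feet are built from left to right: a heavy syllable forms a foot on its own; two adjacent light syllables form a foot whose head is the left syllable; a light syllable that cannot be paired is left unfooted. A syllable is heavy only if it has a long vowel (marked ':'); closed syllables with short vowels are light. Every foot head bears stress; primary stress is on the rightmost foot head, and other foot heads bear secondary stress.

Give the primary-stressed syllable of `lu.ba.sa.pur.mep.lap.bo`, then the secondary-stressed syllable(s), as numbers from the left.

primary 5, secondary 1, 3

Weights: 1 lu L, 2 ba L, 3 sa L, 4 pur L, 5 mep L, 6 lap L, 7 bo L.
Parse left to right (heavy = foot alone; LL = one foot; stranded L unfooted): (ˈlu.ba) (ˈsa.pur) (ˈmep.lap) bo.
Foot heads: 1, 3, 5.
Primary stress on the rightmost head = syllable 5.
Secondary stress on 1, 3: ˌlu.ba.ˌsa.pur.ˈmep.lap.bo.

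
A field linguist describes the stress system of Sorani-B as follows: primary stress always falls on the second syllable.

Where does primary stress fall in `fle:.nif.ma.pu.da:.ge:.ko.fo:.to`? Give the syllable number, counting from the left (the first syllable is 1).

2

The word has 9 syllables; the second syllable is syllable 2 (nif).
Primary stress: syllable 2 → fle:.ˈnif.ma.pu.da:.ge:.ko.fo:.to.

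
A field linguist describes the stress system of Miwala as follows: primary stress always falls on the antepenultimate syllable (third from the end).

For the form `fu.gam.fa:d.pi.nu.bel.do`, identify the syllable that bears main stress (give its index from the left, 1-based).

The word has 7 syllables; the antepenultimate syllable (third from the end) is syllable 5 (nu).
Primary stress: syllable 5 → fu.gam.fa:d.pi.ˈnu.bel.do.

5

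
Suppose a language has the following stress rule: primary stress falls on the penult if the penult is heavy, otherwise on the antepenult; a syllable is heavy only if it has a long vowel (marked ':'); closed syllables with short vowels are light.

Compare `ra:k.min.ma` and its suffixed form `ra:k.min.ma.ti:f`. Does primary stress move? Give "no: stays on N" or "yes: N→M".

yes: 1→2

Base `ra:k.min.ma` (3 syllables):
  Weights: 1 ra:k H, 2 min L, 3 ma L.
  The penult (syllable 2, min) is light, so stress falls on the antepenult (syllable 1, ra:k).
  → primary stress on syllable 1.
Suffixed `ra:k.min.ma.ti:f` (4 syllables):
  Weights: 2 min L, 3 ma L, 4 ti:f H.
  The penult (syllable 3, ma) is light, so stress falls on the antepenult (syllable 2, min).
  → primary stress on syllable 2.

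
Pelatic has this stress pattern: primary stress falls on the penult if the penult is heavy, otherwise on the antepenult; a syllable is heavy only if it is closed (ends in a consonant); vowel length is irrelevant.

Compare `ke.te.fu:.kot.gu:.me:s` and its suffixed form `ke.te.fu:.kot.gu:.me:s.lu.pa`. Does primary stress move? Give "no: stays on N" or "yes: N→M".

Base `ke.te.fu:.kot.gu:.me:s` (6 syllables):
  Weights: 4 kot H, 5 gu: L, 6 me:s H.
  The penult (syllable 5, gu:) is light, so stress falls on the antepenult (syllable 4, kot).
  → primary stress on syllable 4.
Suffixed `ke.te.fu:.kot.gu:.me:s.lu.pa` (8 syllables):
  Weights: 6 me:s H, 7 lu L, 8 pa L.
  The penult (syllable 7, lu) is light, so stress falls on the antepenult (syllable 6, me:s).
  → primary stress on syllable 6.

yes: 4→6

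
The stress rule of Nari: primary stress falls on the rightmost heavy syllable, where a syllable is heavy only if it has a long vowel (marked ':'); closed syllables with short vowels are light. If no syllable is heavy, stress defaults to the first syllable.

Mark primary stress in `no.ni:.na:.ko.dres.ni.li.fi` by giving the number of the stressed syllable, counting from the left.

3

Weights: 1 no L, 2 ni: H, 3 na: H, 4 ko L, 5 dres L, 6 ni L, 7 li L, 8 fi L.
Heavy syllables in the domain: 2, 3. The rightmost is syllable 3 (na:).
Primary stress: syllable 3 → no.ni:.ˈna:.ko.dres.ni.li.fi.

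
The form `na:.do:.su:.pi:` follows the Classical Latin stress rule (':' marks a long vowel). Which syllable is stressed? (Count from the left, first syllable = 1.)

3

Classical Latin: stress the penult if heavy (long vowel or closed), else the antepenult.
Weights: 2 do: H, 3 su: H, 4 pi: H.
The penult (syllable 3, su:) is heavy, so it takes stress.
Stress on syllable 3: na:.do:.ˈsu:.pi:.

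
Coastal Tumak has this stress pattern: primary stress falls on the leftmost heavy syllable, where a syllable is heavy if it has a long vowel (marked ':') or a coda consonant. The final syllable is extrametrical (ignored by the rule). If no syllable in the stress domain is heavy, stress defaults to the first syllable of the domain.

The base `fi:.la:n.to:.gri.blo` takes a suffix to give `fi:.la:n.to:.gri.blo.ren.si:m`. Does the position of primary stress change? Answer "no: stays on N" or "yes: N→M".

Base `fi:.la:n.to:.gri.blo` (5 syllables):
  The final syllable (5, blo) is extrametrical; the stress domain is syllables 1–4.
  Weights: 1 fi: H, 2 la:n H, 3 to: H, 4 gri L.
  Heavy syllables in the domain: 1, 2, 3. The leftmost is syllable 1 (fi:).
  → primary stress on syllable 1.
Suffixed `fi:.la:n.to:.gri.blo.ren.si:m` (7 syllables):
  The final syllable (7, si:m) is extrametrical; the stress domain is syllables 1–6.
  Weights: 1 fi: H, 2 la:n H, 3 to: H, 4 gri L, 5 blo L, 6 ren H.
  Heavy syllables in the domain: 1, 2, 3, 6. The leftmost is syllable 1 (fi:).
  → primary stress on syllable 1.

no: stays on 1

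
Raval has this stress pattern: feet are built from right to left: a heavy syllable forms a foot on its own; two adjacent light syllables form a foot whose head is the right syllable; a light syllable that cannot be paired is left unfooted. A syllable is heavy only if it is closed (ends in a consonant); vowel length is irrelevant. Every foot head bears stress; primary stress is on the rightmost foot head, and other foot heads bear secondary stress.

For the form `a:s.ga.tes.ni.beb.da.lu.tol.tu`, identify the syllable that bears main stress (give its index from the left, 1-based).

8

Weights: 1 a:s H, 2 ga L, 3 tes H, 4 ni L, 5 beb H, 6 da L, 7 lu L, 8 tol H, 9 tu L.
Parse right to left (heavy = foot alone; LL = one foot; stranded L unfooted): (ˈa:s) ga (ˈtes) ni (ˈbeb) (da.ˈlu) (ˈtol) tu.
Foot heads: 1, 3, 5, 7, 8.
Primary stress on the rightmost head = syllable 8.
Primary stress: syllable 8 → a:s.ga.tes.ni.beb.da.lu.ˈtol.tu.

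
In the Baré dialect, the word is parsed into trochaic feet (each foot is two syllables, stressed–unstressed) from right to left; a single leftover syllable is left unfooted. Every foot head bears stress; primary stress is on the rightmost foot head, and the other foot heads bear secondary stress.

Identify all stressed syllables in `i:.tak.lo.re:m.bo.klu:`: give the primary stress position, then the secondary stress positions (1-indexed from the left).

primary 5, secondary 1, 3

Parse right to left into trochaic (ˈσσ) feet: (ˈi:.tak) (ˈlo.re:m) (ˈbo.klu:).
Foot heads (stressed positions): 1, 3, 5.
End Rule Rightmost: primary stress on the rightmost head = syllable 5.
Secondary stress on 1, 3: ˌi:.tak.ˌlo.re:m.ˈbo.klu:.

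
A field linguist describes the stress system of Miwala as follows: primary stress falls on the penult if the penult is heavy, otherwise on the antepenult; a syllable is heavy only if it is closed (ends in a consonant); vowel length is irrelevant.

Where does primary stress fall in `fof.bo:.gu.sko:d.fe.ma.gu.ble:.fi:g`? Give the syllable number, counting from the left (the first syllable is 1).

Weights: 7 gu L, 8 ble: L, 9 fi:g H.
The penult (syllable 8, ble:) is light, so stress falls on the antepenult (syllable 7, gu).
Primary stress: syllable 7 → fof.bo:.gu.sko:d.fe.ma.ˈgu.ble:.fi:g.

7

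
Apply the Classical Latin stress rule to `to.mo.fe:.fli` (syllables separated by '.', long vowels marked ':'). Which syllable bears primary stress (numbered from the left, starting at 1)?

3

Classical Latin: stress the penult if heavy (long vowel or closed), else the antepenult.
Weights: 2 mo L, 3 fe: H, 4 fli L.
The penult (syllable 3, fe:) is heavy, so it takes stress.
Stress on syllable 3: to.mo.ˈfe:.fli.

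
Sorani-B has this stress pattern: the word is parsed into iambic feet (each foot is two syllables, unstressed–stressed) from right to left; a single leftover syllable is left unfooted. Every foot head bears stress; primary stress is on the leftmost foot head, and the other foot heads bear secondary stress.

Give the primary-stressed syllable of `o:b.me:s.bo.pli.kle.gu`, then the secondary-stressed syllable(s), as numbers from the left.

primary 2, secondary 4, 6

Parse right to left into iambic (σˈσ) feet: (o:b.ˈme:s) (bo.ˈpli) (kle.ˈgu).
Foot heads (stressed positions): 2, 4, 6.
End Rule Leftmost: primary stress on the leftmost head = syllable 2.
Secondary stress on 4, 6: o:b.ˈme:s.bo.ˌpli.kle.ˌgu.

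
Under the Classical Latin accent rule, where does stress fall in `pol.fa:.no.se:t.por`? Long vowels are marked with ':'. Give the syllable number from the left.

Classical Latin: stress the penult if heavy (long vowel or closed), else the antepenult.
Weights: 3 no L, 4 se:t H, 5 por H.
The penult (syllable 4, se:t) is heavy, so it takes stress.
Stress on syllable 4: pol.fa:.no.ˈse:t.por.

4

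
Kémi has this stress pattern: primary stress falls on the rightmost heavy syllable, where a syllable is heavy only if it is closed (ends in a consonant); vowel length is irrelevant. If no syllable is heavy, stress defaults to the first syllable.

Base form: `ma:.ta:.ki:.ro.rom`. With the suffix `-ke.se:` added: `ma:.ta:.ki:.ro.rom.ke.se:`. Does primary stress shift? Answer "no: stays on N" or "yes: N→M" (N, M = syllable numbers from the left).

Base `ma:.ta:.ki:.ro.rom` (5 syllables):
  Weights: 1 ma: L, 2 ta: L, 3 ki: L, 4 ro L, 5 rom H.
  Heavy syllables in the domain: 5. The rightmost is syllable 5 (rom).
  → primary stress on syllable 5.
Suffixed `ma:.ta:.ki:.ro.rom.ke.se:` (7 syllables):
  Weights: 1 ma: L, 2 ta: L, 3 ki: L, 4 ro L, 5 rom H, 6 ke L, 7 se: L.
  Heavy syllables in the domain: 5. The rightmost is syllable 5 (rom).
  → primary stress on syllable 5.

no: stays on 5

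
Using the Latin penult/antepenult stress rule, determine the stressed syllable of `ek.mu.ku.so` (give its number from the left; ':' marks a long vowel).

Classical Latin: stress the penult if heavy (long vowel or closed), else the antepenult.
Weights: 2 mu L, 3 ku L, 4 so L.
The penult (syllable 3, ku) is light, so stress falls on the antepenult (syllable 2, mu).
Stress on syllable 2: ek.ˈmu.ku.so.

2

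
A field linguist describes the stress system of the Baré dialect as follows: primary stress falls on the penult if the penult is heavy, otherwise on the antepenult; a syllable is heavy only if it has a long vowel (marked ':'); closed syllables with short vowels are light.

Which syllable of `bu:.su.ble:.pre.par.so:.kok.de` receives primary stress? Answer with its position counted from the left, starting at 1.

Weights: 6 so: H, 7 kok L, 8 de L.
The penult (syllable 7, kok) is light, so stress falls on the antepenult (syllable 6, so:).
Primary stress: syllable 6 → bu:.su.ble:.pre.par.ˈso:.kok.de.

6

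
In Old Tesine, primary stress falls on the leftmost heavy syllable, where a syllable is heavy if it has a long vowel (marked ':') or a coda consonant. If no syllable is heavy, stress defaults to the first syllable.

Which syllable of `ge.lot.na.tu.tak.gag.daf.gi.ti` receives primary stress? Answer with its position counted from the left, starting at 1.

Weights: 1 ge L, 2 lot H, 3 na L, 4 tu L, 5 tak H, 6 gag H, 7 daf H, 8 gi L, 9 ti L.
Heavy syllables in the domain: 2, 5, 6, 7. The leftmost is syllable 2 (lot).
Primary stress: syllable 2 → ge.ˈlot.na.tu.tak.gag.daf.gi.ti.

2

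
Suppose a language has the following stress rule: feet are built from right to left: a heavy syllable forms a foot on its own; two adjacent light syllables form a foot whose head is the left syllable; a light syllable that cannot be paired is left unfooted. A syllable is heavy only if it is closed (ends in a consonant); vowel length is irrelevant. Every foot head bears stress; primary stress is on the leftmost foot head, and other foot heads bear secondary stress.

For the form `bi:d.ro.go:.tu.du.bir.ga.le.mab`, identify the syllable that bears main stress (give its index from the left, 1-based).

Weights: 1 bi:d H, 2 ro L, 3 go: L, 4 tu L, 5 du L, 6 bir H, 7 ga L, 8 le L, 9 mab H.
Parse right to left (heavy = foot alone; LL = one foot; stranded L unfooted): (ˈbi:d) (ˈro.go:) (ˈtu.du) (ˈbir) (ˈga.le) (ˈmab).
Foot heads: 1, 2, 4, 6, 7, 9.
Primary stress on the leftmost head = syllable 1.
Primary stress: syllable 1 → ˈbi:d.ro.go:.tu.du.bir.ga.le.mab.

1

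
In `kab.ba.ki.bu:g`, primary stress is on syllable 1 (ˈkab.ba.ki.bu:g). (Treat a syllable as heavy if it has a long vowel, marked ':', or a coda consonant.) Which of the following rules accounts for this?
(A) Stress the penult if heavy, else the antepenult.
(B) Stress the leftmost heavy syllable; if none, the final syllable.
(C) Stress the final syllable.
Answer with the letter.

B

Rule A → syllable 2 (observed: 1).
Rule B → syllable 1 ✓.
Rule C → syllable 4 (observed: 1).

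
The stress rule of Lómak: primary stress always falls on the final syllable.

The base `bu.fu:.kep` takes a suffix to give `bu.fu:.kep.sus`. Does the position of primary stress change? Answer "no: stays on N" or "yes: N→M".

Base `bu.fu:.kep` (3 syllables):
  The word has 3 syllables; the final syllable is syllable 3 (kep).
  → primary stress on syllable 3.
Suffixed `bu.fu:.kep.sus` (4 syllables):
  The word has 4 syllables; the final syllable is syllable 4 (sus).
  → primary stress on syllable 4.

yes: 3→4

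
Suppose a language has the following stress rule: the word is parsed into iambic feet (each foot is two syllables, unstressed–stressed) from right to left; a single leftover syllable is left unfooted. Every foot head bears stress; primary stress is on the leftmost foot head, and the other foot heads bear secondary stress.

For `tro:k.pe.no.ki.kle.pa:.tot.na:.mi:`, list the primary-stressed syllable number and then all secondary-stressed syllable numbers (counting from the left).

primary 3, secondary 5, 7, 9

Parse right to left into iambic (σˈσ) feet: tro:k (pe.ˈno) (ki.ˈkle) (pa:.ˈtot) (na:.ˈmi:). Syllable 1 is left unfooted.
Foot heads (stressed positions): 3, 5, 7, 9.
End Rule Leftmost: primary stress on the leftmost head = syllable 3.
Secondary stress on 5, 7, 9: tro:k.pe.ˈno.ki.ˌkle.pa:.ˌtot.na:.ˌmi:.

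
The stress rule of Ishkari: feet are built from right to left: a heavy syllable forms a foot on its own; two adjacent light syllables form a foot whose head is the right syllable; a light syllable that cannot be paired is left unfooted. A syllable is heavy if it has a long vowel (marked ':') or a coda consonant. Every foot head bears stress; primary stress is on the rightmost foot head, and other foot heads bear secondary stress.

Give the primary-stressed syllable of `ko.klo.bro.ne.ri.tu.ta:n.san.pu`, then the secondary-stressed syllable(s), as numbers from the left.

primary 8, secondary 2, 4, 6, 7

Weights: 1 ko L, 2 klo L, 3 bro L, 4 ne L, 5 ri L, 6 tu L, 7 ta:n H, 8 san H, 9 pu L.
Parse right to left (heavy = foot alone; LL = one foot; stranded L unfooted): (ko.ˈklo) (bro.ˈne) (ri.ˈtu) (ˈta:n) (ˈsan) pu.
Foot heads: 2, 4, 6, 7, 8.
Primary stress on the rightmost head = syllable 8.
Secondary stress on 2, 4, 6, 7: ko.ˌklo.bro.ˌne.ri.ˌtu.ˌta:n.ˈsan.pu.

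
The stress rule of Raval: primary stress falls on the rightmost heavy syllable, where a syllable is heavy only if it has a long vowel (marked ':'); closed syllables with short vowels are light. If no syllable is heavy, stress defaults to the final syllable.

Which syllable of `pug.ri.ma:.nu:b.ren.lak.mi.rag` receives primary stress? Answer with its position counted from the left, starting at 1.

4

Weights: 1 pug L, 2 ri L, 3 ma: H, 4 nu:b H, 5 ren L, 6 lak L, 7 mi L, 8 rag L.
Heavy syllables in the domain: 3, 4. The rightmost is syllable 4 (nu:b).
Primary stress: syllable 4 → pug.ri.ma:.ˈnu:b.ren.lak.mi.rag.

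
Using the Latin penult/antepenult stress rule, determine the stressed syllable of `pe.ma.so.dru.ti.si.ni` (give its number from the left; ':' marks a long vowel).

Classical Latin: stress the penult if heavy (long vowel or closed), else the antepenult.
Weights: 5 ti L, 6 si L, 7 ni L.
The penult (syllable 6, si) is light, so stress falls on the antepenult (syllable 5, ti).
Stress on syllable 5: pe.ma.so.dru.ˈti.si.ni.

5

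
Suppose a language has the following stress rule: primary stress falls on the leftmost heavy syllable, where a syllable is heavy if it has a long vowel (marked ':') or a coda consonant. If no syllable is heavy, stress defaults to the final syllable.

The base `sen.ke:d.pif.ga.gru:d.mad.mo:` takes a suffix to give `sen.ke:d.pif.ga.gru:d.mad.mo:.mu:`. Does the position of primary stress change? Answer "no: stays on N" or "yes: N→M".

no: stays on 1

Base `sen.ke:d.pif.ga.gru:d.mad.mo:` (7 syllables):
  Weights: 1 sen H, 2 ke:d H, 3 pif H, 4 ga L, 5 gru:d H, 6 mad H, 7 mo: H.
  Heavy syllables in the domain: 1, 2, 3, 5, 6, 7. The leftmost is syllable 1 (sen).
  → primary stress on syllable 1.
Suffixed `sen.ke:d.pif.ga.gru:d.mad.mo:.mu:` (8 syllables):
  Weights: 1 sen H, 2 ke:d H, 3 pif H, 4 ga L, 5 gru:d H, 6 mad H, 7 mo: H, 8 mu: H.
  Heavy syllables in the domain: 1, 2, 3, 5, 6, 7, 8. The leftmost is syllable 1 (sen).
  → primary stress on syllable 1.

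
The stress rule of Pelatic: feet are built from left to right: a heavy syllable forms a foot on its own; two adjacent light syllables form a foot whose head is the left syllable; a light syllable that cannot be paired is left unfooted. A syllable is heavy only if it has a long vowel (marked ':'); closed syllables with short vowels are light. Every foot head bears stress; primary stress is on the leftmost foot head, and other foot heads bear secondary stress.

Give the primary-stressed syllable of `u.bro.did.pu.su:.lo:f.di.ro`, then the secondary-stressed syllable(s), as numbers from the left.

Weights: 1 u L, 2 bro L, 3 did L, 4 pu L, 5 su: H, 6 lo:f H, 7 di L, 8 ro L.
Parse left to right (heavy = foot alone; LL = one foot; stranded L unfooted): (ˈu.bro) (ˈdid.pu) (ˈsu:) (ˈlo:f) (ˈdi.ro).
Foot heads: 1, 3, 5, 6, 7.
Primary stress on the leftmost head = syllable 1.
Secondary stress on 3, 5, 6, 7: ˈu.bro.ˌdid.pu.ˌsu:.ˌlo:f.ˌdi.ro.

primary 1, secondary 3, 5, 6, 7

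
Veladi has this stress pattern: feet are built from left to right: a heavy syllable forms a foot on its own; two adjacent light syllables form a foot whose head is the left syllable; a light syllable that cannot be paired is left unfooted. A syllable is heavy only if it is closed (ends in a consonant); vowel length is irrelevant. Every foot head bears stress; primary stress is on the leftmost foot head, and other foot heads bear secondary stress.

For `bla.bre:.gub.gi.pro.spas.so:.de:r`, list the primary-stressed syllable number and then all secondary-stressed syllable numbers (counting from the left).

primary 1, secondary 3, 4, 6, 8

Weights: 1 bla L, 2 bre: L, 3 gub H, 4 gi L, 5 pro L, 6 spas H, 7 so: L, 8 de:r H.
Parse left to right (heavy = foot alone; LL = one foot; stranded L unfooted): (ˈbla.bre:) (ˈgub) (ˈgi.pro) (ˈspas) so: (ˈde:r).
Foot heads: 1, 3, 4, 6, 8.
Primary stress on the leftmost head = syllable 1.
Secondary stress on 3, 4, 6, 8: ˈbla.bre:.ˌgub.ˌgi.pro.ˌspas.so:.ˌde:r.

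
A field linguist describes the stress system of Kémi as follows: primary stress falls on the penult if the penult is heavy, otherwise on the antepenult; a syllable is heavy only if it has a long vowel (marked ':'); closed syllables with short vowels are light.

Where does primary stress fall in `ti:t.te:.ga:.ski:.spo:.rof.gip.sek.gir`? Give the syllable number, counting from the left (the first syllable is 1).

7

Weights: 7 gip L, 8 sek L, 9 gir L.
The penult (syllable 8, sek) is light, so stress falls on the antepenult (syllable 7, gip).
Primary stress: syllable 7 → ti:t.te:.ga:.ski:.spo:.rof.ˈgip.sek.gir.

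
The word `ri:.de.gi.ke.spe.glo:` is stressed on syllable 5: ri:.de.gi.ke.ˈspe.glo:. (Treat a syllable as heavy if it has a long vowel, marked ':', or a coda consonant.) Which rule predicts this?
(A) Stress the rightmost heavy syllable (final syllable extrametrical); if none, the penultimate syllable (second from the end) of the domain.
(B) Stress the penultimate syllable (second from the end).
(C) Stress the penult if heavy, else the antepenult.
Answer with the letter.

B

Rule A → syllable 1 (observed: 5).
Rule B → syllable 5 ✓.
Rule C → syllable 4 (observed: 5).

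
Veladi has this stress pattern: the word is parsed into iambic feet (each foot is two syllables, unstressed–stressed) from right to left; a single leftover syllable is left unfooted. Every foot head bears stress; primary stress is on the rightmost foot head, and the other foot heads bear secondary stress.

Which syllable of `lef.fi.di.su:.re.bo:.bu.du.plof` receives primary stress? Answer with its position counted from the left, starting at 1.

9

Parse right to left into iambic (σˈσ) feet: lef (fi.ˈdi) (su:.ˈre) (bo:.ˈbu) (du.ˈplof). Syllable 1 is left unfooted.
Foot heads (stressed positions): 3, 5, 7, 9.
End Rule Rightmost: primary stress on the rightmost head = syllable 9.
Primary stress: syllable 9 → lef.fi.di.su:.re.bo:.bu.du.ˈplof.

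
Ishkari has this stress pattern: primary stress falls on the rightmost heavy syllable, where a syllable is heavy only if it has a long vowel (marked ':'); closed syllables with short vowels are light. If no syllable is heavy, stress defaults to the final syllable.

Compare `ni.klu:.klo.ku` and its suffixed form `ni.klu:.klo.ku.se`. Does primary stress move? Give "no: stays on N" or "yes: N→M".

Base `ni.klu:.klo.ku` (4 syllables):
  Weights: 1 ni L, 2 klu: H, 3 klo L, 4 ku L.
  Heavy syllables in the domain: 2. The rightmost is syllable 2 (klu:).
  → primary stress on syllable 2.
Suffixed `ni.klu:.klo.ku.se` (5 syllables):
  Weights: 1 ni L, 2 klu: H, 3 klo L, 4 ku L, 5 se L.
  Heavy syllables in the domain: 2. The rightmost is syllable 2 (klu:).
  → primary stress on syllable 2.

no: stays on 2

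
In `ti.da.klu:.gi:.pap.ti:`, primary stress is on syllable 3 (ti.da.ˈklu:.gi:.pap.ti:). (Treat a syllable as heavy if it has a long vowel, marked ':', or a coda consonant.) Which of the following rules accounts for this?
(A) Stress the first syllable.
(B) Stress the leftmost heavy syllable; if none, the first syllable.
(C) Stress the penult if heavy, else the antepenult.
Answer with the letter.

B

Rule A → syllable 1 (observed: 3).
Rule B → syllable 3 ✓.
Rule C → syllable 5 (observed: 3).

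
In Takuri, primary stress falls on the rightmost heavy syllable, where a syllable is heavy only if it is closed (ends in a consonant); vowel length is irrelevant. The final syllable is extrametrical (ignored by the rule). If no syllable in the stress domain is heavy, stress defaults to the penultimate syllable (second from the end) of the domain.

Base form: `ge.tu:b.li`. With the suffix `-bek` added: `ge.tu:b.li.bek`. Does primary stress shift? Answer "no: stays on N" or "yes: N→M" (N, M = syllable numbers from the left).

Base `ge.tu:b.li` (3 syllables):
  The final syllable (3, li) is extrametrical; the stress domain is syllables 1–2.
  Weights: 1 ge L, 2 tu:b H.
  Heavy syllables in the domain: 2. The rightmost is syllable 2 (tu:b).
  → primary stress on syllable 2.
Suffixed `ge.tu:b.li.bek` (4 syllables):
  The final syllable (4, bek) is extrametrical; the stress domain is syllables 1–3.
  Weights: 1 ge L, 2 tu:b H, 3 li L.
  Heavy syllables in the domain: 2. The rightmost is syllable 2 (tu:b).
  → primary stress on syllable 2.

no: stays on 2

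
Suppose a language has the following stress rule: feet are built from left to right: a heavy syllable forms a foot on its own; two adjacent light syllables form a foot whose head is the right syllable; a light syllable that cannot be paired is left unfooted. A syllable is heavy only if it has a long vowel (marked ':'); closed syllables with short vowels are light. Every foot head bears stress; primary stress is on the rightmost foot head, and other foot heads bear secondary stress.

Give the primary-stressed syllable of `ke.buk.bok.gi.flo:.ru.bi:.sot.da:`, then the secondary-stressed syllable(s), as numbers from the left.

Weights: 1 ke L, 2 buk L, 3 bok L, 4 gi L, 5 flo: H, 6 ru L, 7 bi: H, 8 sot L, 9 da: H.
Parse left to right (heavy = foot alone; LL = one foot; stranded L unfooted): (ke.ˈbuk) (bok.ˈgi) (ˈflo:) ru (ˈbi:) sot (ˈda:).
Foot heads: 2, 4, 5, 7, 9.
Primary stress on the rightmost head = syllable 9.
Secondary stress on 2, 4, 5, 7: ke.ˌbuk.bok.ˌgi.ˌflo:.ru.ˌbi:.sot.ˈda:.

primary 9, secondary 2, 4, 5, 7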